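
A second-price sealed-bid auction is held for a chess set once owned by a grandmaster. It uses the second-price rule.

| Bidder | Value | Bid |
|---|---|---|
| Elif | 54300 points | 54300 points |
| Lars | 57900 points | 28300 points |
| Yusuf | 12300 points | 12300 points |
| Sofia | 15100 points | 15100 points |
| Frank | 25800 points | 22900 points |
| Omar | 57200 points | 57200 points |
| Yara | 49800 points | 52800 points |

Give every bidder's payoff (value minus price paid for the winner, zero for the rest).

Ordered from highest: Omar 57200 points > Elif 54300 points > Yara 52800 points > Lars 28300 points > Frank 22900 points > Sofia 15100 points > Yusuf 12300 points.
Omar has the top bid and wins; the price is the second-highest bid, 54300 points.
Omar's payoff = 57200 points − 54300 points = 2900 points. All other bidders lose, so their payoff is 0.

Payoffs: Elif 0 points, Lars 0 points, Yusuf 0 points, Sofia 0 points, Frank 0 points, Omar 2900 points, Yara 0 points.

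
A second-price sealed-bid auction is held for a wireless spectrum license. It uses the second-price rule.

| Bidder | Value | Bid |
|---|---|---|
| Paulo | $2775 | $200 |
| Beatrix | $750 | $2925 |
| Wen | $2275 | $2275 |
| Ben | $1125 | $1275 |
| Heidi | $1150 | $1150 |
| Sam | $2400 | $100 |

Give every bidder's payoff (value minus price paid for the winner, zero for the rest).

Ordered from highest: Beatrix $2925; Wen $2275; Ben $1275; Heidi $1150; Paulo $200; Sam $100.
Beatrix has the top bid and wins; the price is the second-highest bid, $2275.
Beatrix's payoff = $750 − $2275 = -$1525. All other bidders lose, so their payoff is 0.

Payoffs: Paulo $0, Beatrix -$1525, Wen $0, Ben $0, Heidi $0, Sam $0.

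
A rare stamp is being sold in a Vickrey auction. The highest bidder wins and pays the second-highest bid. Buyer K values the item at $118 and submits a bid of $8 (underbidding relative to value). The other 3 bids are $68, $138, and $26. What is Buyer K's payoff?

Payoff = $0.

Highest competing bid: $138.
Buyer K's bid $8 is not the highest, so Buyer K loses, pays nothing, and earns zero payoff.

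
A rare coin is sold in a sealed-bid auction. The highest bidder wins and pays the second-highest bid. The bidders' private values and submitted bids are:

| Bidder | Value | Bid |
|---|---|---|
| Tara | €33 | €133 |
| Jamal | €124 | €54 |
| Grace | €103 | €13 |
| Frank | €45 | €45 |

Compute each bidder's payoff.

Ranking the bids: Tara €133, then Jamal €54, then Frank €45, then Grace €13.
Tara has the top bid and wins; the price is the second-highest bid, €54.
Tara's payoff = €33 − €54 = -€21. All other bidders lose, so their payoff is 0.

Tara -€21, Jamal €0, Grace €0, Frank €0.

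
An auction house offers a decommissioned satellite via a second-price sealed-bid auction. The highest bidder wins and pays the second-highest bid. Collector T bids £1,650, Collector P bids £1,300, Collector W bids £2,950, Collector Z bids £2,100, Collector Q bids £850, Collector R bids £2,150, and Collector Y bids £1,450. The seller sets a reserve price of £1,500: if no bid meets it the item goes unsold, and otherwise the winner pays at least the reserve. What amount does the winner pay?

Bids in descending order: Collector W £2,950 > Collector R £2,150 > Collector Z £2,100 > Collector T £1,650 > Collector Y £1,450 > Collector P £1,300 > Collector Q £850.
Collector W has the highest bid, so Collector W wins.
The second-highest bid is £2,150, which exceeds the reserve, so that sets the price.

The winner pays £2,150.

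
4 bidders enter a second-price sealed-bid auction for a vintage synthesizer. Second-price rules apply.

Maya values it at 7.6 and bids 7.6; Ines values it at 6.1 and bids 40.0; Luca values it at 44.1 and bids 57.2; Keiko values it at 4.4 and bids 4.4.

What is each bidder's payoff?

Ranking the bids: Luca 57.2, then Ines 40.0, then Maya 7.6, then Keiko 4.4.
Luca has the top bid and wins; the price is the second-highest bid, 40.0.
Luca's payoff = 44.1 − 40.0 = 4.1. All other bidders lose, so their payoff is 0.

Maya 0.0, Ines 0.0, Luca 4.1, Keiko 0.0.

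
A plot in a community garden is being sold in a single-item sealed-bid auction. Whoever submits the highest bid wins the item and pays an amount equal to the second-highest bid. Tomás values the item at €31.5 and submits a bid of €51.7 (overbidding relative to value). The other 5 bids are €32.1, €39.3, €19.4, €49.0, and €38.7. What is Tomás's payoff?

Tomás's payoff: -€17.5.

Highest competing bid: €49.0.
Tomás's bid €51.7 is the highest overall, so Tomás wins and pays the second-highest bid, €49.0.
Payoff = value − price = €31.5 − €49.0 = -€17.5.
Overbidding won the item at a price above value — truthful bidding would have avoided this loss.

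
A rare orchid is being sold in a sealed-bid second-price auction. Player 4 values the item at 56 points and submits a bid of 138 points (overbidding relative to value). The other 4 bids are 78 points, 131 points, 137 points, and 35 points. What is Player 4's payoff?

Highest competing bid: 137 points.
Player 4's bid 138 points is the highest overall, so Player 4 wins and pays the second-highest bid, 137 points.
Payoff = value − price = 56 points − 137 points = -81 points.

-81 points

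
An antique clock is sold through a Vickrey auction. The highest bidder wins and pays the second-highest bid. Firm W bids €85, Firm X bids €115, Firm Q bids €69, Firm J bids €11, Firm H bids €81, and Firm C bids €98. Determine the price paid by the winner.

Ordered from highest: Firm X €115; Firm C €98; Firm W €85; Firm H €81; Firm Q €69; Firm J €11.
Firm X has the highest bid, so Firm X wins.
The second-highest bid is €98, so that is what Firm X pays.

Price paid: €98.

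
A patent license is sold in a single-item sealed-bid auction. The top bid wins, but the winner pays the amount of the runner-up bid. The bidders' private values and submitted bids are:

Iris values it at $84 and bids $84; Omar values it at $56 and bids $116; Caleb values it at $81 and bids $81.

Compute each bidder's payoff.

Iris $0, Omar -$28, Caleb $0.

Bids in descending order: Omar $116, then Iris $84, then Caleb $81.
Omar has the top bid and wins; the price is the second-highest bid, $84.
Omar's payoff = $56 − $84 = -$28. All other bidders lose, so their payoff is 0.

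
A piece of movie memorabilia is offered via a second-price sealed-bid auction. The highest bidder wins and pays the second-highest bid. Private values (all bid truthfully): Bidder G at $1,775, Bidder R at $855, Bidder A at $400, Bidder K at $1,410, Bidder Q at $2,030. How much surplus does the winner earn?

Surplus = $255.

Sorted high to low: Bidder Q $2,030; Bidder G $1,775; Bidder K $1,410; Bidder R $855; Bidder A $400.
Bidder Q wins with the top bid and pays the second-highest, $1,775.
Surplus = $2,030 − $1,775 = $255.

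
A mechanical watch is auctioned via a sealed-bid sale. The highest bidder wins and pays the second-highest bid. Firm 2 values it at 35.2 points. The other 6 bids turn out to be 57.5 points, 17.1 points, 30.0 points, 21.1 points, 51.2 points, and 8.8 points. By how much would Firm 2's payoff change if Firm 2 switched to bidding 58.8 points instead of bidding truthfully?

The highest competing bid is 57.5 points.
Bidding truthfully at 35.2 points: the top bid is 57.5 points (a rival), so Firm 2 loses. Payoff = 0.0 points.
Bidding 58.8 points: Firm 2 has the top bid, wins, and pays the second-highest bid 57.5 points. Payoff = 35.2 points − 57.5 points = -22.3 points.
Change = -22.3 points − 0.0 points = -22.3 points.

-22.3 points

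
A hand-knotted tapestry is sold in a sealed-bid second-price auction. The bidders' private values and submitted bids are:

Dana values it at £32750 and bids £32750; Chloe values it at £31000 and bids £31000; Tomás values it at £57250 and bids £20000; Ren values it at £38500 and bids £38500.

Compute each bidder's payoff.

Sorted high to low: Ren £38500, then Dana £32750, then Chloe £31000, then Tomás £20000.
Ren has the top bid and wins; the price is the second-highest bid, £32750.
Ren's payoff = £38500 − £32750 = £5750. All other bidders lose, so their payoff is 0.

Payoffs: Dana £0, Chloe £0, Tomás £0, Ren £5750.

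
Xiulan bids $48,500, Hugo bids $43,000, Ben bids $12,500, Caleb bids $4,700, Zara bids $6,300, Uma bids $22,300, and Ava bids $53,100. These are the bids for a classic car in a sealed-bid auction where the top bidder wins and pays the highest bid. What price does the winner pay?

$53,100

Bids in descending order: Ava $53,100 > Xiulan $48,500 > Hugo $43,000 > Uma $22,300 > Ben $12,500 > Zara $6,300 > Caleb $4,700.
Ava is the highest bidder, so Ava wins.
Under the first-price rule, the price is the highest bid: $53,100.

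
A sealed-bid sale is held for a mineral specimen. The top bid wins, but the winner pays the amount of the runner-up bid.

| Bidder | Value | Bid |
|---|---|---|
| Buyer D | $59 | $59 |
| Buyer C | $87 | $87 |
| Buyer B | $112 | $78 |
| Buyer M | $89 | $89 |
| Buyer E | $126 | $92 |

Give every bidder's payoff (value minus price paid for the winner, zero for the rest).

Sorted high to low: Buyer E $92, then Buyer M $89, then Buyer C $87, then Buyer B $78, then Buyer D $59.
Buyer E has the top bid and wins; the price is the second-highest bid, $89.
Buyer E's payoff = $126 − $89 = $37. All other bidders lose, so their payoff is 0.

Buyer D $0, Buyer C $0, Buyer B $0, Buyer M $0, Buyer E $37.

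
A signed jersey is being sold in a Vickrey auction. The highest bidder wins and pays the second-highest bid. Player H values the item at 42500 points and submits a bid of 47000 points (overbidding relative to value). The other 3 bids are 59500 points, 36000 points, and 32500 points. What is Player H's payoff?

Highest competing bid: 59500 points.
Player H's bid 47000 points is not the highest, so Player H loses, pays nothing, and earns zero payoff.

Payoff = 0 points.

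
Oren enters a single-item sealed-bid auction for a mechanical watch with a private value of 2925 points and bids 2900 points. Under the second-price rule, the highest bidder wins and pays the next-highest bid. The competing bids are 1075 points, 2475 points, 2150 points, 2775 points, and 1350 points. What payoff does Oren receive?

150 points

Highest competing bid: 2775 points.
Oren's bid 2900 points is the highest overall, so Oren wins and pays the second-highest bid, 2775 points.
Payoff = value − price = 2925 points − 2775 points = 150 points.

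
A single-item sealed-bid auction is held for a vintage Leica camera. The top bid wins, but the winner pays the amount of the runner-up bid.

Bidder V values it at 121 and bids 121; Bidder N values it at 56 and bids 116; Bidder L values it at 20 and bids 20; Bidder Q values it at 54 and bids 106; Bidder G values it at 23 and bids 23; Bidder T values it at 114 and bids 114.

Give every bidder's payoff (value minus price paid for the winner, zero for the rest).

Payoffs: Bidder V 5, Bidder N 0, Bidder L 0, Bidder Q 0, Bidder G 0, Bidder T 0.

Ordered from highest: Bidder V 121 > Bidder N 116 > Bidder T 114 > Bidder Q 106 > Bidder G 23 > Bidder L 20.
Bidder V has the top bid and wins; the price is the second-highest bid, 116.
Bidder V's payoff = 121 − 116 = 5. All other bidders lose, so their payoff is 0.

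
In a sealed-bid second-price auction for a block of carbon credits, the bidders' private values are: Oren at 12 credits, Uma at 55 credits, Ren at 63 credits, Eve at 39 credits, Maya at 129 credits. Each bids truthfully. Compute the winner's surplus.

Surplus = 66 credits.

Sorted high to low: Maya 129 credits, then Ren 63 credits, then Uma 55 credits, then Eve 39 credits, then Oren 12 credits.
Maya wins with the top bid and pays the second-highest, 63 credits.
Surplus = 129 credits − 63 credits = 66 credits.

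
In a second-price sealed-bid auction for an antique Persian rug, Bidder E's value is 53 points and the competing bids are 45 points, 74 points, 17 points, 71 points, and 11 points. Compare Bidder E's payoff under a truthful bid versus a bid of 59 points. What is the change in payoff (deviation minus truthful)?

The highest competing bid is 74 points.
Bidding truthfully at 53 points: the top bid is 74 points (a rival), so Bidder E loses. Payoff = 0 points.
Bidding 59 points: the top bid is 74 points (a rival), so Bidder E loses. Payoff = 0 points.
Change = 0 points − 0 points = 0 points.

Change in payoff: 0 points.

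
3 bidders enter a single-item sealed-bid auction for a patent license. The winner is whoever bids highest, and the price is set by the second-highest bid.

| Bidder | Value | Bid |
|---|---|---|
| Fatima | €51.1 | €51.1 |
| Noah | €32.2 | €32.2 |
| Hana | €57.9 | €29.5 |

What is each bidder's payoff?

Fatima €18.9, Noah €0.0, Hana €0.0.

Bids in descending order: Fatima €51.1 > Noah €32.2 > Hana €29.5.
Fatima has the top bid and wins; the price is the second-highest bid, €32.2.
Fatima's payoff = €51.1 − €32.2 = €18.9. All other bidders lose, so their payoff is 0.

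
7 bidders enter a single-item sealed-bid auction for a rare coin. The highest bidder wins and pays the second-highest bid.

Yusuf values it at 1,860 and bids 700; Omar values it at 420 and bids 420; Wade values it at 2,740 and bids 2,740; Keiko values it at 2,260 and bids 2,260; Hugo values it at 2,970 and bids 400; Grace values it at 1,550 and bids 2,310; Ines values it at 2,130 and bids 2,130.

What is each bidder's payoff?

Yusuf 0, Omar 0, Wade 430, Keiko 0, Hugo 0, Grace 0, Ines 0.

Ordered from highest: Wade 2,740; Grace 2,310; Keiko 2,260; Ines 2,130; Yusuf 700; Omar 420; Hugo 400.
Wade has the top bid and wins; the price is the second-highest bid, 2,310.
Wade's payoff = 2,740 − 2,310 = 430. All other bidders lose, so their payoff is 0.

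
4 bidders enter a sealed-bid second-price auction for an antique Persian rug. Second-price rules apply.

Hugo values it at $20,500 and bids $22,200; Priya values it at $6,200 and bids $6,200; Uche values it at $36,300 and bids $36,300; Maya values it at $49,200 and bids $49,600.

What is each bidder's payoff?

Ranking the bids: Maya $49,600, then Uche $36,300, then Hugo $22,200, then Priya $6,200.
Maya has the top bid and wins; the price is the second-highest bid, $36,300.
Maya's payoff = $49,200 − $36,300 = $12,900. All other bidders lose, so their payoff is 0.

Payoffs: Hugo $0, Priya $0, Uche $0, Maya $12,900.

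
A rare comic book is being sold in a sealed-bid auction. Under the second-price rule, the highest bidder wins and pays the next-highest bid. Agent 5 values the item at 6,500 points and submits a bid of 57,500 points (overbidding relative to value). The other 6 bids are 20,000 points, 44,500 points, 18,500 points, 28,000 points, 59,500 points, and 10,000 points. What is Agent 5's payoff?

0 points

Highest competing bid: 59,500 points.
Agent 5's bid 57,500 points is not the highest, so Agent 5 loses, pays nothing, and earns zero payoff.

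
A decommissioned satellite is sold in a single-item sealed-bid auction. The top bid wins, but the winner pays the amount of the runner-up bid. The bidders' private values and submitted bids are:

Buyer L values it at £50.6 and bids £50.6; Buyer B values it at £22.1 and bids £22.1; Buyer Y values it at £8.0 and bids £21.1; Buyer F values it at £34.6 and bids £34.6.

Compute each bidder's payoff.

Buyer L £16.0, Buyer B £0.0, Buyer Y £0.0, Buyer F £0.0.

Ordered from highest: Buyer L £50.6; Buyer F £34.6; Buyer B £22.1; Buyer Y £21.1.
Buyer L has the top bid and wins; the price is the second-highest bid, £34.6.
Buyer L's payoff = £50.6 − £34.6 = £16.0. All other bidders lose, so their payoff is 0.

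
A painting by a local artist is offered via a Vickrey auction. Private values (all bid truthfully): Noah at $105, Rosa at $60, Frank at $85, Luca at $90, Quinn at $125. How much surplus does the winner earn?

Winner's surplus: $20.

Bids in descending order: Quinn $125 > Noah $105 > Luca $90 > Frank $85 > Rosa $60.
Quinn wins with the top bid and pays the second-highest, $105.
Surplus = $125 − $105 = $20.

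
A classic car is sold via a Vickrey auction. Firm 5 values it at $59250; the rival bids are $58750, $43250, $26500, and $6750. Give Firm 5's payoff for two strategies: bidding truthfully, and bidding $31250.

The highest competing bid is $58750.
Bidding truthfully at $59250: Firm 5 has the top bid, wins, and pays the second-highest bid $58750. Payoff = $59250 − $58750 = $500.
Bidding $31250: the top bid is $58750 (a rival), so Firm 5 loses. Payoff = $0.

Truthful: $500; alternative: $0.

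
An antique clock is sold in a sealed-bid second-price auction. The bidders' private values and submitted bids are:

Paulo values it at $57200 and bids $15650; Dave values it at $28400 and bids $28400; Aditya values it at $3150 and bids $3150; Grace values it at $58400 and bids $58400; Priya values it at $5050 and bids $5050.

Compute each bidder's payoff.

Paulo $0, Dave $0, Aditya $0, Grace $30000, Priya $0.

Ranking the bids: Grace $58400 > Dave $28400 > Paulo $15650 > Priya $5050 > Aditya $3150.
Grace has the top bid and wins; the price is the second-highest bid, $28400.
Grace's payoff = $58400 − $28400 = $30000. All other bidders lose, so their payoff is 0.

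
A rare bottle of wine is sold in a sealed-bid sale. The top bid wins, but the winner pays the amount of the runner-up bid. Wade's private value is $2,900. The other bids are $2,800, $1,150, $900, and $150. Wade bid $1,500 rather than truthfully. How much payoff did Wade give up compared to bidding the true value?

$100

The highest competing bid is $2,800.
Bidding truthfully at $2,900: Wade has the top bid, wins, and pays the second-highest bid $2,800. Payoff = $2,900 − $2,800 = $100.
Bidding $1,500: the top bid is $2,800 (a rival), so Wade loses. Payoff = $0.
Regret = truthful payoff − actual payoff = $100 − $0 = $100.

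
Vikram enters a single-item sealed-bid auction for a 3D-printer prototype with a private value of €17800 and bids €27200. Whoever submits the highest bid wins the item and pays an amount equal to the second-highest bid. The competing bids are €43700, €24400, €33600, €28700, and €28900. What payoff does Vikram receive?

€0

Highest competing bid: €43700.
Vikram's bid €27200 is not the highest, so Vikram loses, pays nothing, and earns zero payoff.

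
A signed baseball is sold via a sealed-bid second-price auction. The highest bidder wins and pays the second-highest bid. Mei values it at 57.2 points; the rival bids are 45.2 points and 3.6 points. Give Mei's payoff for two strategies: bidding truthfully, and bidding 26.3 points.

Truthful: 12.0 points; alternative: 0.0 points.

The highest competing bid is 45.2 points.
Bidding truthfully at 57.2 points: Mei has the top bid, wins, and pays the second-highest bid 45.2 points. Payoff = 57.2 points − 45.2 points = 12.0 points.
Bidding 26.3 points: the top bid is 45.2 points (a rival), so Mei loses. Payoff = 0.0 points.
Deviating from a truthful bid can only lose payoff in a second-price auction — never gain.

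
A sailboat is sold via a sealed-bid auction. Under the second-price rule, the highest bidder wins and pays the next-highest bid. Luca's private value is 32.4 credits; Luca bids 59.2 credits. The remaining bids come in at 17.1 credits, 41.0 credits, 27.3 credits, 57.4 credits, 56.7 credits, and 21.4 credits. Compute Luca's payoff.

Luca's payoff: -25.0 credits.

Highest competing bid: 57.4 credits.
Luca's bid 59.2 credits is the highest overall, so Luca wins and pays the second-highest bid, 57.4 credits.
Payoff = value − price = 32.4 credits − 57.4 credits = -25.0 credits.
Overbidding won the item at a price above value — truthful bidding would have avoided this loss.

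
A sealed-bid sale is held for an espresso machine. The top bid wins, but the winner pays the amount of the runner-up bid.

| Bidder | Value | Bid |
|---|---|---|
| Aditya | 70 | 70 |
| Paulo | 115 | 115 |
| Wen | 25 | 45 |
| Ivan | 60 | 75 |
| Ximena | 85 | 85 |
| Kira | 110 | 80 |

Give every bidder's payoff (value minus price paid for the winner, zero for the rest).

Ordered from highest: Paulo 115; Ximena 85; Kira 80; Ivan 75; Aditya 70; Wen 45.
Paulo has the top bid and wins; the price is the second-highest bid, 85.
Paulo's payoff = 115 − 85 = 30. All other bidders lose, so their payoff is 0.

Payoffs: Aditya 0, Paulo 30, Wen 0, Ivan 0, Ximena 0, Kira 0.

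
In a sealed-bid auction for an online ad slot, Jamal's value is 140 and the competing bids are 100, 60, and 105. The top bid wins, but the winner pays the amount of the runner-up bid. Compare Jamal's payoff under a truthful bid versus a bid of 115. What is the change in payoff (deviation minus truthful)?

Payoff change: 0.

The highest competing bid is 105.
Bidding truthfully at 140: Jamal has the top bid, wins, and pays the second-highest bid 105. Payoff = 140 − 105 = 35.
Bidding 115: Jamal has the top bid, wins, and pays the second-highest bid 105. Payoff = 140 − 105 = 35.
Change = 35 − 35 = 0.
The bid only affects whether you win, not the price — here both bids land on the same side of the top rival bid, so the deviation is payoff-neutral.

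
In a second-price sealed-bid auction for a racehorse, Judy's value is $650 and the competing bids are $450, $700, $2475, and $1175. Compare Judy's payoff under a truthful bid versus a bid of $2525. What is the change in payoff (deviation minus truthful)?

The highest competing bid is $2475.
Bidding truthfully at $650: the top bid is $2475 (a rival), so Judy loses. Payoff = $0.
Bidding $2525: Judy has the top bid, wins, and pays the second-highest bid $2475. Payoff = $650 − $2475 = -$1825.
Change = -$1825 − $0 = -$1825.

-$1825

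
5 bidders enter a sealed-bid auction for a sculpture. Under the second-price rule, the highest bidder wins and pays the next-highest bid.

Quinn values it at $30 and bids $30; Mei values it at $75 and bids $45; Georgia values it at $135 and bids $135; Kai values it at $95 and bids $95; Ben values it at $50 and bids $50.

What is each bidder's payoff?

Bids in descending order: Georgia $135; Kai $95; Ben $50; Mei $45; Quinn $30.
Georgia has the top bid and wins; the price is the second-highest bid, $95.
Georgia's payoff = $135 − $95 = $40. All other bidders lose, so their payoff is 0.

Quinn $0, Mei $0, Georgia $40, Kai $0, Ben $0.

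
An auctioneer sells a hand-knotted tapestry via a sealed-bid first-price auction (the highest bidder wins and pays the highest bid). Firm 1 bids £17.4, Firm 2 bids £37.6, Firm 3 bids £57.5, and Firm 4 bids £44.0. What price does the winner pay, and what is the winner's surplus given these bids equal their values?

Price £57.5; surplus £0.0.

Sorted high to low: Firm 3 £57.5, then Firm 4 £44.0, then Firm 2 £37.6, then Firm 1 £17.4.
Firm 3 is the highest bidder, so Firm 3 wins.
Under the first-price rule, the price is the highest bid: £57.5.
Surplus = £57.5 − £57.5 = £0.0.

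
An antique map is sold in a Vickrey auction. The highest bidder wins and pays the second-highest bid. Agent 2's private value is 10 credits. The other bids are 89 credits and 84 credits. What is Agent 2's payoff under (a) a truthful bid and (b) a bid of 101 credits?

The highest competing bid is 89 credits.
Bidding truthfully at 10 credits: the top bid is 89 credits (a rival), so Agent 2 loses. Payoff = 0 credits.
Bidding 101 credits: Agent 2 has the top bid, wins, and pays the second-highest bid 89 credits. Payoff = 10 credits − 89 credits = -79 credits.

Truthful: 0 credits; alternative: -79 credits.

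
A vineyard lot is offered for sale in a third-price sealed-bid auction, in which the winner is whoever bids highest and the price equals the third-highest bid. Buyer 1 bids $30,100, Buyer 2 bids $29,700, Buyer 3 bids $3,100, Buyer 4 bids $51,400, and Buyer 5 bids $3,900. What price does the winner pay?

Price paid: $29,700.

Sorted high to low: Buyer 4 $51,400, then Buyer 1 $30,100, then Buyer 2 $29,700, then Buyer 5 $3,900, then Buyer 3 $3,100.
Buyer 4 is the highest bidder, so Buyer 4 wins.
Under the third-price rule, the price is the third-highest bid: $29,700.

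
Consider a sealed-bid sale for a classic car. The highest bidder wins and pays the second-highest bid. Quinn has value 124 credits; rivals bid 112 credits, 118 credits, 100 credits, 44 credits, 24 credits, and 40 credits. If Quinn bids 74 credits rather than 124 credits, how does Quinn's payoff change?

The highest competing bid is 118 credits.
Bidding truthfully at 124 credits: Quinn has the top bid, wins, and pays the second-highest bid 118 credits. Payoff = 124 credits − 118 credits = 6 credits.
Bidding 74 credits: the top bid is 118 credits (a rival), so Quinn loses. Payoff = 0 credits.
Change = 0 credits − 6 credits = -6 credits.

Payoff change: -6 credits.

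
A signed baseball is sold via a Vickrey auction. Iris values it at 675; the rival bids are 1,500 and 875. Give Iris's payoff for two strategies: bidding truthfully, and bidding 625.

The highest competing bid is 1,500.
Bidding truthfully at 675: the top bid is 1,500 (a rival), so Iris loses. Payoff = 0.
Bidding 625: the top bid is 1,500 (a rival), so Iris loses. Payoff = 0.
The bid only affects whether you win, not the price — here both bids land on the same side of the top rival bid, so the deviation is payoff-neutral.

Truthful: 0; alternative: 0.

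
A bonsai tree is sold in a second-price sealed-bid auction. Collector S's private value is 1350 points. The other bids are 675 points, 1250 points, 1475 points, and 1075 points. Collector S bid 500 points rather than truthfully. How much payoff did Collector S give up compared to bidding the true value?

Regret: 0 points.

The highest competing bid is 1475 points.
Bidding truthfully at 1350 points: the top bid is 1475 points (a rival), so Collector S loses. Payoff = 0 points.
Bidding 500 points: the top bid is 1475 points (a rival), so Collector S loses. Payoff = 0 points.
Regret = truthful payoff − actual payoff = 0 points − 0 points = 0 points.
The bid only affects whether you win, not the price — here both bids land on the same side of the top rival bid, so the deviation is payoff-neutral.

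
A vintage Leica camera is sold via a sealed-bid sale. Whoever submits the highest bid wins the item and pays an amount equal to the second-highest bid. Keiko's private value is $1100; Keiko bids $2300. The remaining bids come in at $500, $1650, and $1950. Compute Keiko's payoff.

Keiko's payoff: -$850.

Highest competing bid: $1950.
Keiko's bid $2300 is the highest overall, so Keiko wins and pays the second-highest bid, $1950.
Payoff = value − price = $1100 − $1950 = -$850.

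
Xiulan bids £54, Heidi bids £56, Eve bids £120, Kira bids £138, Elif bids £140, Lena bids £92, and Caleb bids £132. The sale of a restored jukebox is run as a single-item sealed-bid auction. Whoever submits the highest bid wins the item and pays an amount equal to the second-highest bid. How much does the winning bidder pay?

£138

Ranking the bids: Elif £140; Kira £138; Caleb £132; Eve £120; Lena £92; Heidi £56; Xiulan £54.
Elif has the highest bid, so Elif wins.
The second-highest bid is £138, so that is what Elif pays.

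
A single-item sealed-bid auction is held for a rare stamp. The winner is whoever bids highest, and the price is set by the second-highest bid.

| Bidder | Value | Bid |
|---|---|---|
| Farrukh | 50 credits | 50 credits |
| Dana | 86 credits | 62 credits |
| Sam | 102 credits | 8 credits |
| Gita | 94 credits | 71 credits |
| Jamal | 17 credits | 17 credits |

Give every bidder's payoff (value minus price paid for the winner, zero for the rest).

Farrukh 0 credits, Dana 0 credits, Sam 0 credits, Gita 32 credits, Jamal 0 credits.

Sorted high to low: Gita 71 credits > Dana 62 credits > Farrukh 50 credits > Jamal 17 credits > Sam 8 credits.
Gita has the top bid and wins; the price is the second-highest bid, 62 credits.
Gita's payoff = 94 credits − 62 credits = 32 credits. All other bidders lose, so their payoff is 0.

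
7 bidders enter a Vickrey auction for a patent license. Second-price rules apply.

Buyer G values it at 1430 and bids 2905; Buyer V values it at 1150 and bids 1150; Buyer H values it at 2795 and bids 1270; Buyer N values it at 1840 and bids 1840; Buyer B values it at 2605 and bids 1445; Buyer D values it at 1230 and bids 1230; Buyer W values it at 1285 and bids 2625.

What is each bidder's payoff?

Ranking the bids: Buyer G 2905, then Buyer W 2625, then Buyer N 1840, then Buyer B 1445, then Buyer H 1270, then Buyer D 1230, then Buyer V 1150.
Buyer G has the top bid and wins; the price is the second-highest bid, 2625.
Buyer G's payoff = 1430 − 2625 = -1195. All other bidders lose, so their payoff is 0.

Buyer G -1195, Buyer V 0, Buyer H 0, Buyer N 0, Buyer B 0, Buyer D 0, Buyer W 0.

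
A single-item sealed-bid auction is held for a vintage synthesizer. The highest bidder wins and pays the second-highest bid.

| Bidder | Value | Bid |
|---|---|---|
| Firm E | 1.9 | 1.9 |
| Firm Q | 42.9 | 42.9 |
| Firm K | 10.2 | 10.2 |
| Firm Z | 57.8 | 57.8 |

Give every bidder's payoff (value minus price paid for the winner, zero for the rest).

Ordered from highest: Firm Z 57.8, then Firm Q 42.9, then Firm K 10.2, then Firm E 1.9.
Firm Z has the top bid and wins; the price is the second-highest bid, 42.9.
Firm Z's payoff = 57.8 − 42.9 = 14.9. All other bidders lose, so their payoff is 0.

Payoffs: Firm E 0.0, Firm Q 0.0, Firm K 0.0, Firm Z 14.9.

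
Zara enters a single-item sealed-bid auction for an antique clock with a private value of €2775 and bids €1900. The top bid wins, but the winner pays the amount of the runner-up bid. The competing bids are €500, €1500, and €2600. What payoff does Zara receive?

Highest competing bid: €2600.
Zara's bid €1900 is not the highest, so Zara loses, pays nothing, and earns zero payoff.

€0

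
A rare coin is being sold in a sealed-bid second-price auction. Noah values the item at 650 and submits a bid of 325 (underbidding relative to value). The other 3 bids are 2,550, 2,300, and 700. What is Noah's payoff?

Highest competing bid: 2,550.
Noah's bid 325 is not the highest, so Noah loses, pays nothing, and earns zero payoff.

Payoff = 0.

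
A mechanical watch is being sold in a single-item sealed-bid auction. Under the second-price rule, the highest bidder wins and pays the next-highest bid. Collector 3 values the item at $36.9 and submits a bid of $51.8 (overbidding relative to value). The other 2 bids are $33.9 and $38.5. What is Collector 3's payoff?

-$1.6

Highest competing bid: $38.5.
Collector 3's bid $51.8 is the highest overall, so Collector 3 wins and pays the second-highest bid, $38.5.
Payoff = value − price = $36.9 − $38.5 = -$1.6.
Overbidding won the item at a price above value — truthful bidding would have avoided this loss.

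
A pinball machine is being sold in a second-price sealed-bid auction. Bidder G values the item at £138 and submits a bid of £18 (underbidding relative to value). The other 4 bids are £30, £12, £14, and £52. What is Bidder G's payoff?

Bidder G's payoff: £0.

Highest competing bid: £52.
Bidder G's bid £18 is not the highest, so Bidder G loses, pays nothing, and earns zero payoff.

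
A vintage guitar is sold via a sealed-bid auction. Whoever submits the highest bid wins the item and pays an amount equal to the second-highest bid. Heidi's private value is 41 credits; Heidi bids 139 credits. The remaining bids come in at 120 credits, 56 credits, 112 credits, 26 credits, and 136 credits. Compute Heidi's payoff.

Heidi's payoff: -95 credits.

Highest competing bid: 136 credits.
Heidi's bid 139 credits is the highest overall, so Heidi wins and pays the second-highest bid, 136 credits.
Payoff = value − price = 41 credits − 136 credits = -95 credits.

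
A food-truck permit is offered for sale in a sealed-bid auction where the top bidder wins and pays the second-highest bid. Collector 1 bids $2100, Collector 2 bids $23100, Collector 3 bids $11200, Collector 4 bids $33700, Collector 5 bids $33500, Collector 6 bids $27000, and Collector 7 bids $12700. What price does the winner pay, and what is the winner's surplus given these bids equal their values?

Bids in descending order: Collector 4 $33700; Collector 5 $33500; Collector 6 $27000; Collector 2 $23100; Collector 7 $12700; Collector 3 $11200; Collector 1 $2100.
Collector 4 is the highest bidder, so Collector 4 wins.
Under the second-price rule, the price is the second-highest bid: $33500.
Surplus = $33700 − $33500 = $200.

Price $33500; surplus $200.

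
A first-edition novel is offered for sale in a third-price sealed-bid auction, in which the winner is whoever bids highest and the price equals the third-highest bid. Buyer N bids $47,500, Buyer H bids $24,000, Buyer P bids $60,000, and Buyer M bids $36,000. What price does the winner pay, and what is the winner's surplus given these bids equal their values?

Price $36,000; surplus $24,000.

Ranking the bids: Buyer P $60,000, then Buyer N $47,500, then Buyer M $36,000, then Buyer H $24,000.
Buyer P is the highest bidder, so Buyer P wins.
Under the third-price rule, the price is the third-highest bid: $36,000.
Surplus = $60,000 − $36,000 = $24,000.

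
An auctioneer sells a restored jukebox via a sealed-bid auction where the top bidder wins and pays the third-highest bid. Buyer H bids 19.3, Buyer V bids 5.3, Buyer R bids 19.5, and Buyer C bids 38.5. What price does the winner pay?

Price paid: 19.3.

Ordered from highest: Buyer C 38.5; Buyer R 19.5; Buyer H 19.3; Buyer V 5.3.
Buyer C is the highest bidder, so Buyer C wins.
Under the third-price rule, the price is the third-highest bid: 19.3.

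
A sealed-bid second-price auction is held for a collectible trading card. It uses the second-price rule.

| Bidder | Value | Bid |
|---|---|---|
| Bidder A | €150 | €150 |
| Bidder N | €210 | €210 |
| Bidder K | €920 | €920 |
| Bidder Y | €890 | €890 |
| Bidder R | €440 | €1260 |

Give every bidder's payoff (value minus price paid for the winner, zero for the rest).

Bidder A €0, Bidder N €0, Bidder K €0, Bidder Y €0, Bidder R -€480.

Bids in descending order: Bidder R €1260 > Bidder K €920 > Bidder Y €890 > Bidder N €210 > Bidder A €150.
Bidder R has the top bid and wins; the price is the second-highest bid, €920.
Bidder R's payoff = €440 − €920 = -€480. All other bidders lose, so their payoff is 0.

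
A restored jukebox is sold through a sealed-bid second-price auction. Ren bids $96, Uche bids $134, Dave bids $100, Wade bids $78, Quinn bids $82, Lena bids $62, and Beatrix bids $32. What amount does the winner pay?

Price paid: $100.

Ranking the bids: Uche $134 > Dave $100 > Ren $96 > Quinn $82 > Wade $78 > Lena $62 > Beatrix $32.
Uche has the highest bid, so Uche wins.
The second-highest bid is $100, so that is what Uche pays.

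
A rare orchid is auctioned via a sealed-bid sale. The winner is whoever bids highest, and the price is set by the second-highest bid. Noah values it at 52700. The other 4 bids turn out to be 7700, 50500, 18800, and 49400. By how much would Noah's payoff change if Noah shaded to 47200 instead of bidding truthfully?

The highest competing bid is 50500.
Bidding truthfully at 52700: Noah has the top bid, wins, and pays the second-highest bid 50500. Payoff = 52700 − 50500 = 2200.
Bidding 47200: the top bid is 50500 (a rival), so Noah loses. Payoff = 0.
Change = 0 − 2200 = -2200.

Change in payoff: -2200.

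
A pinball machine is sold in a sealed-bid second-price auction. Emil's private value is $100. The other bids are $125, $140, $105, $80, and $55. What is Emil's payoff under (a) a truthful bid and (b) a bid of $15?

The highest competing bid is $140.
Bidding truthfully at $100: the top bid is $140 (a rival), so Emil loses. Payoff = $0.
Bidding $15: the top bid is $140 (a rival), so Emil loses. Payoff = $0.
The bid only affects whether you win, not the price — here both bids land on the same side of the top rival bid, so the deviation is payoff-neutral.

(a) $0  (b) $0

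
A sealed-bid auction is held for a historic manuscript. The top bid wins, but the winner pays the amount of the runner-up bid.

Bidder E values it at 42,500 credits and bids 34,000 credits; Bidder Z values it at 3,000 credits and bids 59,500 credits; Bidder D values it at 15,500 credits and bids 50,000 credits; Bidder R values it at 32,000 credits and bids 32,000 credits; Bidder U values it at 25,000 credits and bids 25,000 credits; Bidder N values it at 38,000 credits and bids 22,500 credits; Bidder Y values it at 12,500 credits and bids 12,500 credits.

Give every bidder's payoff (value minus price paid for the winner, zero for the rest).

Ranking the bids: Bidder Z 59,500 credits; Bidder D 50,000 credits; Bidder E 34,000 credits; Bidder R 32,000 credits; Bidder U 25,000 credits; Bidder N 22,500 credits; Bidder Y 12,500 credits.
Bidder Z has the top bid and wins; the price is the second-highest bid, 50,000 credits.
Bidder Z's payoff = 3,000 credits − 50,000 credits = -47,000 credits. All other bidders lose, so their payoff is 0.

Bidder E 0 credits, Bidder Z -47,000 credits, Bidder D 0 credits, Bidder R 0 credits, Bidder U 0 credits, Bidder N 0 credits, Bidder Y 0 credits.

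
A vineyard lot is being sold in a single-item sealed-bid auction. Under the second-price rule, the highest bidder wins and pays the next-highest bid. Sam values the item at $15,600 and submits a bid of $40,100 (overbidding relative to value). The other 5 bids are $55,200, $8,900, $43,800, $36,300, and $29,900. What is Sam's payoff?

Sam's payoff: $0.

Highest competing bid: $55,200.
Sam's bid $40,100 is not the highest, so Sam loses, pays nothing, and earns zero payoff.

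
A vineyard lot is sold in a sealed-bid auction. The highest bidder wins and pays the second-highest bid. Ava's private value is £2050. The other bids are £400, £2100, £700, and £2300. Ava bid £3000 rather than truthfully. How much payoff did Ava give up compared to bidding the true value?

£250

The highest competing bid is £2300.
Bidding truthfully at £2050: the top bid is £2300 (a rival), so Ava loses. Payoff = £0.
Bidding £3000: Ava has the top bid, wins, and pays the second-highest bid £2300. Payoff = £2050 − £2300 = -£250.
Regret = truthful payoff − actual payoff = £0 − -£250 = £250.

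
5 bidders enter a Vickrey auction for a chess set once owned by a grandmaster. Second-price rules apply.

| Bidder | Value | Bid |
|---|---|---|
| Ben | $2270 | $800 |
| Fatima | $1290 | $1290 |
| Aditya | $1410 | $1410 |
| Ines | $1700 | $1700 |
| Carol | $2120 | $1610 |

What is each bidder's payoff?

Payoffs: Ben $0, Fatima $0, Aditya $0, Ines $90, Carol $0.

Ordered from highest: Ines $1700; Carol $1610; Aditya $1410; Fatima $1290; Ben $800.
Ines has the top bid and wins; the price is the second-highest bid, $1610.
Ines's payoff = $1700 − $1610 = $90. All other bidders lose, so their payoff is 0.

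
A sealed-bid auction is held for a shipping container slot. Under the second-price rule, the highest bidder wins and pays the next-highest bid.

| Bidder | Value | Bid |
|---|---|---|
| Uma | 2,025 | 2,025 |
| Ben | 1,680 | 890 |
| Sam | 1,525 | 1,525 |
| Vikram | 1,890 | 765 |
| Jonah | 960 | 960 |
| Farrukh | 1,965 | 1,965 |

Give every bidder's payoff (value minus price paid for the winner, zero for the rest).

Ordered from highest: Uma 2,025, then Farrukh 1,965, then Sam 1,525, then Jonah 960, then Ben 890, then Vikram 765.
Uma has the top bid and wins; the price is the second-highest bid, 1,965.
Uma's payoff = 2,025 − 1,965 = 60. All other bidders lose, so their payoff is 0.

Payoffs: Uma 60, Ben 0, Sam 0, Vikram 0, Jonah 0, Farrukh 0.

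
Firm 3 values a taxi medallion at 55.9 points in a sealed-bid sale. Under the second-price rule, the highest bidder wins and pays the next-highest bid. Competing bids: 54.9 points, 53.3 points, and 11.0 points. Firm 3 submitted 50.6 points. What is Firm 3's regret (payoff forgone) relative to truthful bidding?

The highest competing bid is 54.9 points.
Bidding truthfully at 55.9 points: Firm 3 has the top bid, wins, and pays the second-highest bid 54.9 points. Payoff = 55.9 points − 54.9 points = 1.0 points.
Bidding 50.6 points: the top bid is 54.9 points (a rival), so Firm 3 loses. Payoff = 0.0 points.
Regret = truthful payoff − actual payoff = 1.0 points − 0.0 points = 1.0 points.

Regret: 1.0 points.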